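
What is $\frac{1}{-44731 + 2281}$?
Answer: $- \frac{1}{42450} \approx -2.3557 \cdot 10^{-5}$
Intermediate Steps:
$\frac{1}{-44731 + 2281} = \frac{1}{-42450} = - \frac{1}{42450}$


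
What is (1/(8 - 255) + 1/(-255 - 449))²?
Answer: 904401/30237036544 ≈ 2.9910e-5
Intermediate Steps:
(1/(8 - 255) + 1/(-255 - 449))² = (1/(-247) + 1/(-704))² = (-1/247 - 1/704)² = (-951/173888)² = 904401/30237036544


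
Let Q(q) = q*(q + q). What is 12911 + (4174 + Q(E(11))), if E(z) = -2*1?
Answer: 17093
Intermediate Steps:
E(z) = -2
Q(q) = 2*q² (Q(q) = q*(2*q) = 2*q²)
12911 + (4174 + Q(E(11))) = 12911 + (4174 + 2*(-2)²) = 12911 + (4174 + 2*4) = 12911 + (4174 + 8) = 12911 + 4182 = 17093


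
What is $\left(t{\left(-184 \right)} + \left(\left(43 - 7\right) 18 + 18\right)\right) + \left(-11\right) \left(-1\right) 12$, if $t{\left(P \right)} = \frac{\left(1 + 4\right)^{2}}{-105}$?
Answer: $\frac{16753}{21} \approx 797.76$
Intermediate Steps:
$t{\left(P \right)} = - \frac{5}{21}$ ($t{\left(P \right)} = 5^{2} \left(- \frac{1}{105}\right) = 25 \left(- \frac{1}{105}\right) = - \frac{5}{21}$)
$\left(t{\left(-184 \right)} + \left(\left(43 - 7\right) 18 + 18\right)\right) + \left(-11\right) \left(-1\right) 12 = \left(- \frac{5}{21} + \left(\left(43 - 7\right) 18 + 18\right)\right) + \left(-11\right) \left(-1\right) 12 = \left(- \frac{5}{21} + \left(36 \cdot 18 + 18\right)\right) + 11 \cdot 12 = \left(- \frac{5}{21} + \left(648 + 18\right)\right) + 132 = \left(- \frac{5}{21} + 666\right) + 132 = \frac{13981}{21} + 132 = \frac{16753}{21}$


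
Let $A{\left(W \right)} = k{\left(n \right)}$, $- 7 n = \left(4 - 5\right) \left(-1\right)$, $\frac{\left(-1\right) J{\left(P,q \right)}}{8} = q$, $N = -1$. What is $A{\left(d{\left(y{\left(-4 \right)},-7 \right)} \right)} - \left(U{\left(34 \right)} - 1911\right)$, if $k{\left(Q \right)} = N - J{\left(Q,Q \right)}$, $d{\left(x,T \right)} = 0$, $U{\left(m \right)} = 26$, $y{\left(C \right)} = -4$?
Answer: $\frac{13180}{7} \approx 1882.9$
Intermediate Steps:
$J{\left(P,q \right)} = - 8 q$
$n = - \frac{1}{7}$ ($n = - \frac{\left(4 - 5\right) \left(-1\right)}{7} = - \frac{\left(-1\right) \left(-1\right)}{7} = \left(- \frac{1}{7}\right) 1 = - \frac{1}{7} \approx -0.14286$)
$k{\left(Q \right)} = -1 + 8 Q$ ($k{\left(Q \right)} = -1 - - 8 Q = -1 + 8 Q$)
$A{\left(W \right)} = - \frac{15}{7}$ ($A{\left(W \right)} = -1 + 8 \left(- \frac{1}{7}\right) = -1 - \frac{8}{7} = - \frac{15}{7}$)
$A{\left(d{\left(y{\left(-4 \right)},-7 \right)} \right)} - \left(U{\left(34 \right)} - 1911\right) = - \frac{15}{7} - \left(26 - 1911\right) = - \frac{15}{7} - -1885 = - \frac{15}{7} + 1885 = \frac{13180}{7}$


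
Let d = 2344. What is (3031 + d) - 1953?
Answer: 3422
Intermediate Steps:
(3031 + d) - 1953 = (3031 + 2344) - 1953 = 5375 - 1953 = 3422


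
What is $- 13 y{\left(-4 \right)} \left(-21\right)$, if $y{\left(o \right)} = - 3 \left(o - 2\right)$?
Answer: $4914$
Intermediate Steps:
$y{\left(o \right)} = 6 - 3 o$ ($y{\left(o \right)} = - 3 \left(-2 + o\right) = 6 - 3 o$)
$- 13 y{\left(-4 \right)} \left(-21\right) = - 13 \left(6 - -12\right) \left(-21\right) = - 13 \left(6 + 12\right) \left(-21\right) = \left(-13\right) 18 \left(-21\right) = \left(-234\right) \left(-21\right) = 4914$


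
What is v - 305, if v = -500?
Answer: -805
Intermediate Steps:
v - 305 = -500 - 305 = -805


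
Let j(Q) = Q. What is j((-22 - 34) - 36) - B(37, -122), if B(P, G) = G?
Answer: 30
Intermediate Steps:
j((-22 - 34) - 36) - B(37, -122) = ((-22 - 34) - 36) - 1*(-122) = (-56 - 36) + 122 = -92 + 122 = 30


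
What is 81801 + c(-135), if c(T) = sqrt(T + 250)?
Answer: 81801 + sqrt(115) ≈ 81812.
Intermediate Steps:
c(T) = sqrt(250 + T)
81801 + c(-135) = 81801 + sqrt(250 - 135) = 81801 + sqrt(115)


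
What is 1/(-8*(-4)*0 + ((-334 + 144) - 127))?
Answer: -1/317 ≈ -0.0031546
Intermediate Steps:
1/(-8*(-4)*0 + ((-334 + 144) - 127)) = 1/(32*0 + (-190 - 127)) = 1/(0 - 317) = 1/(-317) = -1/317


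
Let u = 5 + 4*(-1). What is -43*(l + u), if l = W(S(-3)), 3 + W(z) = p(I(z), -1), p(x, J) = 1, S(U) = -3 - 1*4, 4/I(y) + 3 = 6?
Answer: 43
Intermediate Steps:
I(y) = 4/3 (I(y) = 4/(-3 + 6) = 4/3)
S(U) = -7 (S(U) = -3 - 4 = -7)
W(z) = -2 (W(z) = -3 + 1 = -2)
l = -2
u = 1 (u = 5 - 4 = 1)
-43*(l + u) = -43*(-2 + 1) = -43*(-1) = 43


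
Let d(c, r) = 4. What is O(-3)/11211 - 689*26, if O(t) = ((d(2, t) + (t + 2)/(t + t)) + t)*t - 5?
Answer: -401667725/22422 ≈ -17914.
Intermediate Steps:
O(t) = -5 + t*(4 + t + (2 + t)/(2*t)) (O(t) = ((4 + (t + 2)/(t + t)) + t)*t - 5 = ((4 + (2 + t)/((2*t))) + t)*t - 5 = ((4 + (2 + t)*(1/(2*t))) + t)*t - 5 = ((4 + (2 + t)/(2*t)) + t)*t - 5 = (4 + t + (2 + t)/(2*t))*t - 5 = t*(4 + t + (2 + t)/(2*t)) - 5 = -5 + t*(4 + t + (2 + t)/(2*t)))
O(-3)/11211 - 689*26 = (-4 + (-3)**2 + (9/2)*(-3))/11211 - 689*26 = (-4 + 9 - 27/2)/11211 - 1*17914 = (1/11211)*(-17/2) - 17914 = -17/22422 - 17914 = -401667725/22422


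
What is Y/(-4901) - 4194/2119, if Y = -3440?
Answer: -1020418/798863 ≈ -1.2773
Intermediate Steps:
Y/(-4901) - 4194/2119 = -3440/(-4901) - 4194/2119 = -3440*(-1/4901) - 4194*1/2119 = 3440/4901 - 4194/2119 = -1020418/798863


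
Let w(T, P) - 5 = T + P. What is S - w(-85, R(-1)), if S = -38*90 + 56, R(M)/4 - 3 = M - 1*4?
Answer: -3276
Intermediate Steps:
R(M) = -4 + 4*M (R(M) = 12 + 4*(M - 1*4) = 12 + 4*(M - 4) = 12 + 4*(-4 + M) = 12 + (-16 + 4*M) = -4 + 4*M)
w(T, P) = 5 + P + T (w(T, P) = 5 + (T + P) = 5 + (P + T) = 5 + P + T)
S = -3364 (S = -3420 + 56 = -3364)
S - w(-85, R(-1)) = -3364 - (5 + (-4 + 4*(-1)) - 85) = -3364 - (5 + (-4 - 4) - 85) = -3364 - (5 - 8 - 85) = -3364 - 1*(-88) = -3364 + 88 = -3276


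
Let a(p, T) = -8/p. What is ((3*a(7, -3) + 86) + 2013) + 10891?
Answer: 90906/7 ≈ 12987.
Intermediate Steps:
((3*a(7, -3) + 86) + 2013) + 10891 = ((3*(-8/7) + 86) + 2013) + 10891 = ((-24/7 + 86) + 2013) + 10891 = (578/7 + 2013) + 10891 = 14669/7 + 10891 = 90906/7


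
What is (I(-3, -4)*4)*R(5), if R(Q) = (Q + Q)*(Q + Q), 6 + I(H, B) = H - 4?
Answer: -5200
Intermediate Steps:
I(H, B) = -10 + H (I(H, B) = -6 + (H - 4) = -6 + (-4 + H) = -10 + H)
R(Q) = 4*Q² (R(Q) = (2*Q)*(2*Q) = 4*Q²)
(I(-3, -4)*4)*R(5) = ((-10 - 3)*4)*(4*5²) = (-13*4)*(4*25) = -52*100 = -5200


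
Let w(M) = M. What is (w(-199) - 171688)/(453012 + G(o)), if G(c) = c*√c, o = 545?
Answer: -77866873644/205057993519 + 93678415*√545/205057993519 ≈ -0.36907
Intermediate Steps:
G(c) = c^(3/2)
(w(-199) - 171688)/(453012 + G(o)) = (-199 - 171688)/(453012 + 545^(3/2)) = -171887/(453012 + 545*√545)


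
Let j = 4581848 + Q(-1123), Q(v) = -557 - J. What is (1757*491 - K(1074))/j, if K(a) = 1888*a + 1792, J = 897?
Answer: -388939/1526798 ≈ -0.25474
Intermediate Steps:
Q(v) = -1454 (Q(v) = -557 - 1*897 = -557 - 897 = -1454)
K(a) = 1792 + 1888*a
j = 4580394 (j = 4581848 - 1454 = 4580394)
(1757*491 - K(1074))/j = (1757*491 - (1792 + 1888*1074))/4580394 = (862687 - (1792 + 2027712))*(1/4580394) = (862687 - 1*2029504)*(1/4580394) = (862687 - 2029504)*(1/4580394) = -1166817*1/4580394 = -388939/1526798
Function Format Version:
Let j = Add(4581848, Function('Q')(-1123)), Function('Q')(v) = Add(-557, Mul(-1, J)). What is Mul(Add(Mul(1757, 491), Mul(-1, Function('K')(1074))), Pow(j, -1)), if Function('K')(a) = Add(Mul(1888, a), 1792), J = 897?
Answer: Rational(-388939, 1526798) ≈ -0.25474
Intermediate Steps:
Function('Q')(v) = -1454 (Function('Q')(v) = Add(-557, Mul(-1, 897)) = Add(-557, -897) = -1454)
Function('K')(a) = Add(1792, Mul(1888, a))
j = 4580394 (j = Add(4581848, -1454) = 4580394)
Mul(Add(Mul(1757, 491), Mul(-1, Function('K')(1074))), Pow(j, -1)) = Mul(Add(Mul(1757, 491), Mul(-1, Add(1792, Mul(1888, 1074)))), Pow(4580394, -1)) = Mul(Add(862687, Mul(-1, Add(1792, 2027712))), Rational(1, 4580394)) = Mul(Add(862687, Mul(-1, 2029504)), Rational(1, 4580394)) = Mul(Add(862687, -2029504), Rational(1, 4580394)) = Mul(-1166817, Rational(1, 4580394)) = Rational(-388939, 1526798)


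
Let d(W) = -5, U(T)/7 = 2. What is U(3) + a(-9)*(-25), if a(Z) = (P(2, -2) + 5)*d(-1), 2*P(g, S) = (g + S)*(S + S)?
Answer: 639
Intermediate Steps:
U(T) = 14 (U(T) = 7*2 = 14)
P(g, S) = S*(S + g) (P(g, S) = ((g + S)*(S + S))/2 = ((S + g)*(2*S))/2 = (2*S*(S + g))/2 = S*(S + g))
a(Z) = -25 (a(Z) = (-2*(-2 + 2) + 5)*(-5) = (-2*0 + 5)*(-5) = (0 + 5)*(-5) = 5*(-5) = -25)
U(3) + a(-9)*(-25) = 14 - 25*(-25) = 14 + 625 = 639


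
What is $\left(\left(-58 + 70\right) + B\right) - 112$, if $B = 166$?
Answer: $66$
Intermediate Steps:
$\left(\left(-58 + 70\right) + B\right) - 112 = \left(\left(-58 + 70\right) + 166\right) - 112 = \left(12 + 166\right) - 112 = 178 - 112 = 66$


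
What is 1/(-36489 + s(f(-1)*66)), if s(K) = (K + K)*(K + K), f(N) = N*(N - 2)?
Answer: 1/120327 ≈ 8.3107e-6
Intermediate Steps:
f(N) = N*(-2 + N)
s(K) = 4*K² (s(K) = (2*K)*(2*K) = 4*K²)
1/(-36489 + s(f(-1)*66)) = 1/(-36489 + 4*(-(-2 - 1)*66)²) = 1/(-36489 + 4*(-1*(-3)*66)²) = 1/(-36489 + 4*(3*66)²) = 1/(-36489 + 4*198²) = 1/(-36489 + 4*39204) = 1/(-36489 + 156816) = 1/120327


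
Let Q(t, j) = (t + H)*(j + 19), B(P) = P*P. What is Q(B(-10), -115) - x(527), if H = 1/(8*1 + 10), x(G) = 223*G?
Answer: -381379/3 ≈ -1.2713e+5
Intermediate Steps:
B(P) = P²
H = 1/18 (H = 1/(8 + 10) = 1/18 ≈ 0.055556)
Q(t, j) = (19 + j)*(1/18 + t) (Q(t, j) = (t + 1/18)*(j + 19) = (1/18 + t)*(19 + j) = (19 + j)*(1/18 + t))
Q(B(-10), -115) - x(527) = (19/18 + 19*(-10)² + (1/18)*(-115) - 115*(-10)²) - 223*527 = (19/18 + 19*100 - 115/18 - 115*100) - 1*117521 = (19/18 + 1900 - 115/18 - 11500) - 117521 = -28816/3 - 117521 = -381379/3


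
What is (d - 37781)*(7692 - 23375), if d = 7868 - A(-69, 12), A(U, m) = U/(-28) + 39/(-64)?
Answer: 210181291965/448 ≈ 4.6915e+8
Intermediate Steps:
A(U, m) = -39/64 - U/28 (A(U, m) = U*(-1/28) + 39*(-1/64) = -U/28 - 39/64 = -39/64 - U/28)
d = 3524033/448 (d = 7868 - (-39/64 - 1/28*(-69)) = 7868 - (-39/64 + 69/28) = 7868 - 1*831/448 = 7868 - 831/448 = 3524033/448 ≈ 7866.1)
(d - 37781)*(7692 - 23375) = (3524033/448 - 37781)*(7692 - 23375) = -13401855/448*(-15683) = 210181291965/448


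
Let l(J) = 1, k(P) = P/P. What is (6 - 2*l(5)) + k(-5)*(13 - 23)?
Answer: -6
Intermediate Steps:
k(P) = 1
(6 - 2*l(5)) + k(-5)*(13 - 23) = (6 - 2*1) + 1*(13 - 23) = (6 - 2) + 1*(-10) = 4 - 10 = -6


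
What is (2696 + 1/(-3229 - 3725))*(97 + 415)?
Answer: 4799483648/3477 ≈ 1.3804e+6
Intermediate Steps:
(2696 + 1/(-3229 - 3725))*(97 + 415) = (2696 + 1/(-6954))*512 = (2696 - 1/6954)*512 = (18747983/6954)*512 = 4799483648/3477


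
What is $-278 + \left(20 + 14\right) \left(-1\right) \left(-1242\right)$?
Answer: $41950$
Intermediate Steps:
$-278 + \left(20 + 14\right) \left(-1\right) \left(-1242\right) = -278 + 34 \left(-1\right) \left(-1242\right) = -278 - -42228 = -278 + 42228 = 41950$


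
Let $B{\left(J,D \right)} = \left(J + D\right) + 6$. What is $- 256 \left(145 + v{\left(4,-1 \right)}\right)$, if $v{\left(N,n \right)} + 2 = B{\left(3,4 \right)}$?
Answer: $-39936$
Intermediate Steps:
$B{\left(J,D \right)} = 6 + D + J$ ($B{\left(J,D \right)} = \left(D + J\right) + 6 = 6 + D + J$)
$v{\left(N,n \right)} = 11$ ($v{\left(N,n \right)} = -2 + \left(6 + 4 + 3\right) = -2 + 13 = 11$)
$- 256 \left(145 + v{\left(4,-1 \right)}\right) = - 256 \left(145 + 11\right) = \left(-256\right) 156 = -39936$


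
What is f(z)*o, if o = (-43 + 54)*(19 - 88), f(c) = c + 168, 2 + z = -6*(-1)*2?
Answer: -135102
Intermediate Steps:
z = 10 (z = -2 - 6*(-1)*2 = -2 + 6*2 = -2 + 12 = 10)
f(c) = 168 + c
o = -759 (o = 11*(-69) = -759)
f(z)*o = (168 + 10)*(-759) = 178*(-759) = -135102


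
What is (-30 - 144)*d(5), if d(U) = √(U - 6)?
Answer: -174*I ≈ -174.0*I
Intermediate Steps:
d(U) = √(-6 + U)
(-30 - 144)*d(5) = (-30 - 144)*√(-6 + 5) = -174*I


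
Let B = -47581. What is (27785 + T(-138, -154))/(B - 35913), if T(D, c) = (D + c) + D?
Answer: -27355/83494 ≈ -0.32763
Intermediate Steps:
T(D, c) = c + 2*D
(27785 + T(-138, -154))/(B - 35913) = (27785 + (-154 + 2*(-138)))/(-47581 - 35913) = (27785 + (-154 - 276))/(-83494) = (27785 - 430)*(-1/83494) = 27355*(-1/83494) = -27355/83494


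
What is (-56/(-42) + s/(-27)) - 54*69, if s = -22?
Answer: -100544/27 ≈ -3723.9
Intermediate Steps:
(-56/(-42) + s/(-27)) - 54*69 = (-56/(-42) - 22/(-27)) - 54*69 = (-56*(-1/42) - 22*(-1/27)) - 3726 = (4/3 + 22/27) - 3726 = 58/27 - 3726 = -100544/27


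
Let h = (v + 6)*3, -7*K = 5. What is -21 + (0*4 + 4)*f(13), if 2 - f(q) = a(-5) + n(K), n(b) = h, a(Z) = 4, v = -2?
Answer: -77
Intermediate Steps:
K = -5/7 (K = -⅐*5 = -5/7 ≈ -0.71429)
h = 12 (h = (-2 + 6)*3 = 4*3 = 12)
n(b) = 12
f(q) = -14 (f(q) = 2 - (4 + 12) = 2 - 1*16 = 2 - 16 = -14)
-21 + (0*4 + 4)*f(13) = -21 + (0*4 + 4)*(-14) = -21 + (0 + 4)*(-14) = -21 + 4*(-14) = -21 - 56 = -77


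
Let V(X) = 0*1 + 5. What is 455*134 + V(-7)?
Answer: 60975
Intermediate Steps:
V(X) = 5 (V(X) = 0 + 5 = 5)
455*134 + V(-7) = 455*134 + 5 = 60970 + 5 = 60975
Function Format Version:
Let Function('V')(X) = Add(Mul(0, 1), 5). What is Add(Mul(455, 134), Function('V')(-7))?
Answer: 60975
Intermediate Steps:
Function('V')(X) = 5 (Function('V')(X) = Add(0, 5) = 5)
Add(Mul(455, 134), Function('V')(-7)) = Add(Mul(455, 134), 5) = Add(60970, 5) = 60975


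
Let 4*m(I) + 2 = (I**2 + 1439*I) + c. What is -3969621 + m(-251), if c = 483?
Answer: -16176191/4 ≈ -4.0440e+6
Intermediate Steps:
m(I) = 481/4 + I**2/4 + 1439*I/4 (m(I) = -1/2 + ((I**2 + 1439*I) + 483)/4 = -1/2 + (483 + I**2 + 1439*I)/4 = -1/2 + (483/4 + I**2/4 + 1439*I/4) = 481/4 + I**2/4 + 1439*I/4)
-3969621 + m(-251) = -3969621 + (481/4 + (1/4)*(-251)**2 + (1439/4)*(-251)) = -3969621 + (481/4 + (1/4)*63001 - 361189/4) = -3969621 + (481/4 + 63001/4 - 361189/4) = -3969621 - 297707/4 = -16176191/4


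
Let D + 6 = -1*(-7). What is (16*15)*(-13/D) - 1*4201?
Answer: -7321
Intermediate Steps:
D = 1 (D = -6 - 1*(-7) = -6 + 7 = 1)
(16*15)*(-13/D) - 1*4201 = (16*15)*(-13/1) - 1*4201 = 240*(-13*1) - 4201 = 240*(-13) - 4201 = -3120 - 4201 = -7321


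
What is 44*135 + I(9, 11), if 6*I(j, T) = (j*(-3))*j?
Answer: 11799/2 ≈ 5899.5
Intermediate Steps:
I(j, T) = -j²/2 (I(j, T) = ((j*(-3))*j)/6 = ((-3*j)*j)/6 = (-3*j²)/6 = -j²/2)
44*135 + I(9, 11) = 44*135 - ½*9² = 5940 - ½*81 = 5940 - 81/2 = 11799/2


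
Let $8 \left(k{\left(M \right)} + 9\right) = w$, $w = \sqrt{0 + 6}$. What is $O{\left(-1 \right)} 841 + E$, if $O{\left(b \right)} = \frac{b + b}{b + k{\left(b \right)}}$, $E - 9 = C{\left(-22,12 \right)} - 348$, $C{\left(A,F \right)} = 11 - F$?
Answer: $- \frac{548740}{3197} + \frac{6728 \sqrt{6}}{3197} \approx -166.49$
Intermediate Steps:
$w = \sqrt{6} \approx 2.4495$
$k{\left(M \right)} = -9 + \frac{\sqrt{6}}{8}$
$E = -340$ ($E = 9 + \left(\left(11 - 12\right) - 348\right) = 9 - 349 = -340$)
$O{\left(b \right)} = \frac{2 b}{-9 + b + \frac{\sqrt{6}}{8}}$ ($O{\left(b \right)} = \frac{b + b}{b - \left(9 - \frac{\sqrt{6}}{8}\right)} = \frac{2 b}{-9 + b + \frac{\sqrt{6}}{8}}$)
$O{\left(-1 \right)} 841 + E = 16 \left(-1\right) \frac{1}{-72 + \sqrt{6} + 8 \left(-1\right)} 841 - 340 = 16 \left(-1\right) \frac{1}{-72 + \sqrt{6} - 8} \cdot 841 - 340 = 16 \left(-1\right) \frac{1}{-80 + \sqrt{6}} \cdot 841 - 340 = - \frac{16}{-80 + \sqrt{6}} \cdot 841 - 340 = - \frac{13456}{-80 + \sqrt{6}} - 340 = -340 - \frac{13456}{-80 + \sqrt{6}}$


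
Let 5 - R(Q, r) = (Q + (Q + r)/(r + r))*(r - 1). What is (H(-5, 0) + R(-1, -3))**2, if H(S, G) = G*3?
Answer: 121/9 ≈ 13.444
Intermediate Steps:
H(S, G) = 3*G
R(Q, r) = 5 - (-1 + r)*(Q + (Q + r)/(2*r)) (R(Q, r) = 5 - (Q + (Q + r)/(r + r))*(r - 1) = 5 - (Q + (Q + r)/((2*r)))*(-1 + r) = 5 - (Q + (Q + r)*(1/(2*r)))*(-1 + r) = 5 - (Q + (Q + r)/(2*r))*(-1 + r) = 5 - (-1 + r)*(Q + (Q + r)/(2*r)))
(H(-5, 0) + R(-1, -3))**2 = (3*0 + (1/2)*(-1 - 1*(-3)*(-11 - 3 - 1*(-1) + 2*(-1)*(-3)))/(-3))**2 = (0 + (1/2)*(-1/3)*(-1 - 1*(-3)*(-11 - 3 + 1 + 6)))**2 = (0 + (1/2)*(-1/3)*(-1 - 1*(-3)*(-7)))**2 = (0 + (1/2)*(-1/3)*(-1 - 21))**2 = (0 + (1/2)*(-1/3)*(-22))**2 = (0 + 11/3)**2 = (11/3)**2 = 121/9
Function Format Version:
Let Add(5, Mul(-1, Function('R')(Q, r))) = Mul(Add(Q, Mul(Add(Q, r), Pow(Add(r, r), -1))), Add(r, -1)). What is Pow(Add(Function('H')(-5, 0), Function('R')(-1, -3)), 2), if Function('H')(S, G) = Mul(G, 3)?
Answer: Rational(121, 9) ≈ 13.444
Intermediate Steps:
Function('H')(S, G) = Mul(3, G)
Function('R')(Q, r) = Add(5, Mul(-1, Add(-1, r), Add(Q, Mul(Rational(1, 2), Pow(r, -1), Add(Q, r))))) (Function('R')(Q, r) = Add(5, Mul(-1, Mul(Add(Q, Mul(Add(Q, r), Pow(Add(r, r), -1))), Add(r, -1)))) = Add(5, Mul(-1, Mul(Add(Q, Mul(Add(Q, r), Pow(Mul(2, r), -1))), Add(-1, r)))) = Add(5, Mul(-1, Mul(Add(Q, Mul(Add(Q, r), Mul(Rational(1, 2), Pow(r, -1)))), Add(-1, r)))) = Add(5, Mul(-1, Mul(Add(Q, Mul(Rational(1, 2), Pow(r, -1), Add(Q, r))), Add(-1, r)))) = Add(5, Mul(-1, Mul(Add(-1, r), Add(Q, Mul(Rational(1, 2), Pow(r, -1), Add(Q, r)))))) = Add(5, Mul(-1, Add(-1, r), Add(Q, Mul(Rational(1, 2), Pow(r, -1), Add(Q, r))))))
Pow(Add(Function('H')(-5, 0), Function('R')(-1, -3)), 2) = Pow(Add(Mul(3, 0), Mul(Rational(1, 2), Pow(-3, -1), Add(-1, Mul(-1, -3, Add(-11, -3, Mul(-1, -1), Mul(2, -1, -3)))))), 2) = Pow(Add(0, Mul(Rational(1, 2), Rational(-1, 3), Add(-1, Mul(-1, -3, Add(-11, -3, 1, 6))))), 2) = Pow(Add(0, Mul(Rational(1, 2), Rational(-1, 3), Add(-1, Mul(-1, -3, -7)))), 2) = Pow(Add(0, Mul(Rational(1, 2), Rational(-1, 3), Add(-1, -21))), 2) = Pow(Add(0, Mul(Rational(1, 2), Rational(-1, 3), -22)), 2) = Pow(Add(0, Rational(11, 3)), 2) = Pow(Rational(11, 3), 2) = Rational(121, 9)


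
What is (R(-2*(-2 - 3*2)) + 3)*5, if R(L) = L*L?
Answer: 1295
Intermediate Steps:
R(L) = L²
(R(-2*(-2 - 3*2)) + 3)*5 = ((-2*(-2 - 3*2))² + 3)*5 = ((-2*(-2 - 6))² + 3)*5 = ((-2*(-8))² + 3)*5 = (16² + 3)*5 = (256 + 3)*5 = 259*5 = 1295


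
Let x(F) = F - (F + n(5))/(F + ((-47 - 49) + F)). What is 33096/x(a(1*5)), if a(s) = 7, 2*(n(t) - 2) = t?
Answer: 5427744/1171 ≈ 4635.1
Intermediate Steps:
n(t) = 2 + t/2
x(F) = F - (9/2 + F)/(-96 + 2*F) (x(F) = F - (F + (2 + (1/2)*5))/(F + ((-47 - 49) + F)) = F - (F + (2 + 5/2))/(F + (-96 + F)) = F - (F + 9/2)/(-96 + 2*F) = F - (9/2 + F)/(-96 + 2*F))
33096/x(a(1*5)) = 33096/(((-9 - 194*7 + 4*7**2)/(4*(-48 + 7)))) = 33096/(((1/4)*(-9 - 1358 + 4*49)/(-41))) = 33096/(((1/4)*(-1/41)*(-9 - 1358 + 196))) = 33096/(((1/4)*(-1/41)*(-1171))) = 33096/(1171/164) = 33096*(164/1171) = 5427744/1171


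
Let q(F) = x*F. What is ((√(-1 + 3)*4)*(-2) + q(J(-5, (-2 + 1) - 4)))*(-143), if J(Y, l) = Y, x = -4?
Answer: -2860 + 1144*√2 ≈ -1242.1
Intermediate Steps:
q(F) = -4*F
((√(-1 + 3)*4)*(-2) + q(J(-5, (-2 + 1) - 4)))*(-143) = ((√(-1 + 3)*4)*(-2) - 4*(-5))*(-143) = ((√2*4)*(-2) + 20)*(-143) = ((4*√2)*(-2) + 20)*(-143) = (-8*√2 + 20)*(-143) = (20 - 8*√2)*(-143) = -2860 + 1144*√2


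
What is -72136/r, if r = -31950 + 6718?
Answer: 9017/3154 ≈ 2.8589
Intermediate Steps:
r = -25232
-72136/r = -72136/(-25232) = -72136*(-1/25232) = 9017/3154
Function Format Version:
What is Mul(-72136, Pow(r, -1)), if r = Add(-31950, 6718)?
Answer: Rational(9017, 3154) ≈ 2.8589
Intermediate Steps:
r = -25232
Mul(-72136, Pow(r, -1)) = Mul(-72136, Pow(-25232, -1)) = Mul(-72136, Rational(-1, 25232)) = Rational(9017, 3154)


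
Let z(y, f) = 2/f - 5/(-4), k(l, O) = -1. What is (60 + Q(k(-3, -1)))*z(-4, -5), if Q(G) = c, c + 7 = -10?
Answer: 731/20 ≈ 36.550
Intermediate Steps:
c = -17 (c = -7 - 10 = -17)
Q(G) = -17
z(y, f) = 5/4 + 2/f (z(y, f) = 2/f - 5*(-¼) = 2/f + 5/4 = 5/4 + 2/f)
(60 + Q(k(-3, -1)))*z(-4, -5) = (60 - 17)*(5/4 + 2/(-5)) = 43*(5/4 + 2*(-⅕)) = 43*(5/4 - ⅖) = 43*(17/20) = 731/20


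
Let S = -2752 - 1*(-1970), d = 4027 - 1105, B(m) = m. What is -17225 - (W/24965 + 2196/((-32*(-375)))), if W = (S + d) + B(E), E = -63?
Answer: -86005754119/4993000 ≈ -17225.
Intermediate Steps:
d = 2922
S = -782 (S = -2752 + 1970 = -782)
W = 2077 (W = (-782 + 2922) - 63 = 2140 - 63 = 2077)
-17225 - (W/24965 + 2196/((-32*(-375)))) = -17225 - (2077/24965 + 2196/((-32*(-375)))) = -17225 - (2077*(1/24965) + 2196/12000) = -17225 - (2077/24965 + 2196*(1/12000)) = -17225 - (2077/24965 + 183/1000) = -17225 - 1*1329119/4993000 = -17225 - 1329119/4993000 = -86005754119/4993000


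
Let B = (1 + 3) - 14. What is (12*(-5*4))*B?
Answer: 2400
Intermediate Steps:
B = -10 (B = 4 - 14 = -10)
(12*(-5*4))*B = (12*(-5*4))*(-10) = (12*(-20))*(-10) = -240*(-10) = 2400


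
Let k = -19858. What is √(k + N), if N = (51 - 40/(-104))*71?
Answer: 3*I*√304382/13 ≈ 127.32*I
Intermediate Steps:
N = 47428/13 (N = (51 - 40*(-1/104))*71 = (51 + 5/13)*71 = (668/13)*71 = 47428/13 ≈ 3648.3)
√(k + N) = √(-19858 + 47428/13) = √(-210726/13) = 3*I*√304382/13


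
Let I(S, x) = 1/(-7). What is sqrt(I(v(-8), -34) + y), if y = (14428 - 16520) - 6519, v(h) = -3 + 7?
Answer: I*sqrt(421946)/7 ≈ 92.796*I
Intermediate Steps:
v(h) = 4
I(S, x) = -1/7
y = -8611 (y = -2092 - 6519 = -8611)
sqrt(I(v(-8), -34) + y) = sqrt(-1/7 - 8611) = sqrt(-60278/7) = I*sqrt(421946)/7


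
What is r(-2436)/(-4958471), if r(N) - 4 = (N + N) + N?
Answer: 7304/4958471 ≈ 0.0014730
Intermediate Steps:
r(N) = 4 + 3*N (r(N) = 4 + ((N + N) + N) = 4 + (2*N + N) = 4 + 3*N)
r(-2436)/(-4958471) = (4 + 3*(-2436))/(-4958471) = (4 - 7308)*(-1/4958471) = -7304*(-1/4958471) = 7304/4958471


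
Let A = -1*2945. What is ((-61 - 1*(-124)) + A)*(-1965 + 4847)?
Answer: -8305924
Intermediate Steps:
A = -2945
((-61 - 1*(-124)) + A)*(-1965 + 4847) = ((-61 - 1*(-124)) - 2945)*(-1965 + 4847) = ((-61 + 124) - 2945)*2882 = (63 - 2945)*2882 = -2882*2882 = -8305924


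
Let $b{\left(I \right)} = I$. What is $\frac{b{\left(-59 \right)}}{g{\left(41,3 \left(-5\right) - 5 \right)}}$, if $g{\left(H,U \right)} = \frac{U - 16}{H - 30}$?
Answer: $\frac{649}{36} \approx 18.028$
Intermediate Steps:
$g{\left(H,U \right)} = \frac{-16 + U}{-30 + H}$
$\frac{b{\left(-59 \right)}}{g{\left(41,3 \left(-5\right) - 5 \right)}} = - \frac{59}{\frac{1}{-30 + 41} \left(-16 + \left(3 \left(-5\right) - 5\right)\right)} = - \frac{59}{\frac{1}{11} \left(-16 - 20\right)} = - \frac{59}{\frac{1}{11} \left(-36\right)} = - \frac{59}{- \frac{36}{11}} = \left(-59\right) \left(- \frac{11}{36}\right) = \frac{649}{36}$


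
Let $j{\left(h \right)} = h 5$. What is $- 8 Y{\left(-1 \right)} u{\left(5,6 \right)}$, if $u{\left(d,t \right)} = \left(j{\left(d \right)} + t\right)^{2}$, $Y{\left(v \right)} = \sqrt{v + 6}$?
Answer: $- 7688 \sqrt{5} \approx -17191.0$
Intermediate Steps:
$Y{\left(v \right)} = \sqrt{6 + v}$
$j{\left(h \right)} = 5 h$
$u{\left(d,t \right)} = \left(t + 5 d\right)^{2}$ ($u{\left(d,t \right)} = \left(5 d + t\right)^{2} = \left(t + 5 d\right)^{2}$)
$- 8 Y{\left(-1 \right)} u{\left(5,6 \right)} = - 8 \sqrt{6 - 1} \left(6 + 5 \cdot 5\right)^{2} = - 8 \sqrt{5} \left(6 + 25\right)^{2} = - 8 \sqrt{5} \cdot 31^{2} = - 8 \sqrt{5} \cdot 961 = - 7688 \sqrt{5}$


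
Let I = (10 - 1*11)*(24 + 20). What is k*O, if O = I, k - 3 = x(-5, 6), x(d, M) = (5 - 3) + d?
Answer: 0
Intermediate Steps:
x(d, M) = 2 + d
k = 0 (k = 3 + (2 - 5) = 3 - 3 = 0)
I = -44 (I = (10 - 11)*44 = -1*44 = -44)
O = -44
k*O = 0*(-44) = 0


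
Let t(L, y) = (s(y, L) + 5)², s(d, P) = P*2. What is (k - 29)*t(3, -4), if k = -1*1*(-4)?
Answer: -3025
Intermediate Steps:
s(d, P) = 2*P
t(L, y) = (5 + 2*L)² (t(L, y) = (2*L + 5)² = (5 + 2*L)²)
k = 4 (k = -1*(-4) = 4)
(k - 29)*t(3, -4) = (4 - 29)*(5 + 2*3)² = -25*(5 + 6)² = -25*11² = -25*121 = -3025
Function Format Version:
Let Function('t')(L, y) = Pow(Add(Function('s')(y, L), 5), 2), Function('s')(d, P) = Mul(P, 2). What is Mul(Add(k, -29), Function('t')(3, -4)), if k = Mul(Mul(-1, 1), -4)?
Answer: -3025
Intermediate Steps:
Function('s')(d, P) = Mul(2, P)
Function('t')(L, y) = Pow(Add(5, Mul(2, L)), 2) (Function('t')(L, y) = Pow(Add(Mul(2, L), 5), 2) = Pow(Add(5, Mul(2, L)), 2))
k = 4 (k = Mul(-1, -4) = 4)
Mul(Add(k, -29), Function('t')(3, -4)) = Mul(Add(4, -29), Pow(Add(5, Mul(2, 3)), 2)) = Mul(-25, Pow(Add(5, 6), 2)) = Mul(-25, Pow(11, 2)) = Mul(-25, 121) = -3025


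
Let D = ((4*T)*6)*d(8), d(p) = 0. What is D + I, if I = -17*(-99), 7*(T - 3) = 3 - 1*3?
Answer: 1683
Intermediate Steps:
T = 3 (T = 3 + (3 - 1*3)/7 = 3 + (3 - 3)/7 = 3 + (1/7)*0 = 3 + 0 = 3)
I = 1683
D = 0 (D = ((4*3)*6)*0 = (12*6)*0 = 72*0 = 0)
D + I = 0 + 1683 = 1683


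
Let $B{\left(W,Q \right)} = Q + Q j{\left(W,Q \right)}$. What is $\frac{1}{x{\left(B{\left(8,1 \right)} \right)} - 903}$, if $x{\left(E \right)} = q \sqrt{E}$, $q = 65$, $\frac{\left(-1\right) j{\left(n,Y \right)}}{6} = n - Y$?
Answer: $- \frac{903}{988634} - \frac{65 i \sqrt{41}}{988634} \approx -0.00091338 - 0.00042099 i$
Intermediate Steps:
$j{\left(n,Y \right)} = - 6 n + 6 Y$ ($j{\left(n,Y \right)} = - 6 \left(n - Y\right) = - 6 n + 6 Y$)
$B{\left(W,Q \right)} = Q + Q \left(- 6 W + 6 Q\right)$
$x{\left(E \right)} = 65 \sqrt{E}$
$\frac{1}{x{\left(B{\left(8,1 \right)} \right)} - 903} = \frac{1}{65 \sqrt{1 \left(1 - 48 + 6 \cdot 1\right)} - 903} = \frac{1}{65 \sqrt{1 \left(1 - 48 + 6\right)} - 903} = \frac{1}{65 \sqrt{1 \left(-41\right)} - 903} = \frac{1}{65 \sqrt{-41} - 903} = \frac{1}{65 i \sqrt{41} - 903} = \frac{1}{-903 + 65 i \sqrt{41}}$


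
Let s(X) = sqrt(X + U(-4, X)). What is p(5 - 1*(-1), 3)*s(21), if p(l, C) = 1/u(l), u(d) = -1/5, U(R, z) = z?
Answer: -5*sqrt(42) ≈ -32.404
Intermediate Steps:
s(X) = sqrt(2)*sqrt(X) (s(X) = sqrt(X + X) = sqrt(2*X) = sqrt(2)*sqrt(X))
u(d) = -1/5 (u(d) = -1*1/5 = -1/5)
p(l, C) = -5 (p(l, C) = 1/(-1/5) = -5)
p(5 - 1*(-1), 3)*s(21) = -5*sqrt(2)*sqrt(21) = -5*sqrt(42)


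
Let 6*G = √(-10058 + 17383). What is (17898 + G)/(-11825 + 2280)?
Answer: -17898/9545 - √293/11454 ≈ -1.8766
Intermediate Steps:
G = 5*√293/6 (G = √(-10058 + 17383)/6 = √7325/6 = (5*√293)/6 = 5*√293/6 ≈ 14.264)
(17898 + G)/(-11825 + 2280) = (17898 + 5*√293/6)/(-11825 + 2280) = (17898 + 5*√293/6)/(-9545) = (17898 + 5*√293/6)*(-1/9545) = -17898/9545 - √293/11454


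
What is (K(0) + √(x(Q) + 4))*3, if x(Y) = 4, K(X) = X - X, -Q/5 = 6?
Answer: 6*√2 ≈ 8.4853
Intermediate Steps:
Q = -30 (Q = -5*6 = -30)
K(X) = 0
(K(0) + √(x(Q) + 4))*3 = (0 + √(4 + 4))*3 = (0 + √8)*3 = (0 + 2*√2)*3 = (2*√2)*3 = 6*√2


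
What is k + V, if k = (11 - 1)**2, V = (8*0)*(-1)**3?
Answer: 100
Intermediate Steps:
V = 0 (V = 0*(-1) = 0)
k = 100 (k = 10**2 = 100)
k + V = 100 + 0 = 100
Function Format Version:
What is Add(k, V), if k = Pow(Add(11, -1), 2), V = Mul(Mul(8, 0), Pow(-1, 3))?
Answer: 100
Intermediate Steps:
V = 0 (V = Mul(0, -1) = 0)
k = 100 (k = Pow(10, 2) = 100)
Add(k, V) = Add(100, 0) = 100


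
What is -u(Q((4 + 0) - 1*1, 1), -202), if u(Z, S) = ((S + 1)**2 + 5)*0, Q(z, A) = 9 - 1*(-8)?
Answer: 0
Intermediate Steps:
Q(z, A) = 17 (Q(z, A) = 9 + 8 = 17)
u(Z, S) = 0 (u(Z, S) = ((1 + S)**2 + 5)*0 = (5 + (1 + S)**2)*0 = 0)
-u(Q((4 + 0) - 1*1, 1), -202) = -1*0 = 0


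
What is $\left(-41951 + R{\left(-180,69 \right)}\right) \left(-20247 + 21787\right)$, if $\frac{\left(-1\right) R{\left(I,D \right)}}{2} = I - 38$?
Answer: $-63933100$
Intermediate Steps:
$R{\left(I,D \right)} = 76 - 2 I$ ($R{\left(I,D \right)} = - 2 \left(I - 38\right) = - 2 \left(-38 + I\right) = 76 - 2 I$)
$\left(-41951 + R{\left(-180,69 \right)}\right) \left(-20247 + 21787\right) = \left(-41951 + \left(76 - -360\right)\right) \left(-20247 + 21787\right) = \left(-41951 + \left(76 + 360\right)\right) 1540 = \left(-41951 + 436\right) 1540 = \left(-41515\right) 1540 = -63933100$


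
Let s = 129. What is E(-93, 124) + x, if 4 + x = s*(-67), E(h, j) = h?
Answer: -8740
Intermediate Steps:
x = -8647 (x = -4 + 129*(-67) = -4 - 8643 = -8647)
E(-93, 124) + x = -93 - 8647 = -8740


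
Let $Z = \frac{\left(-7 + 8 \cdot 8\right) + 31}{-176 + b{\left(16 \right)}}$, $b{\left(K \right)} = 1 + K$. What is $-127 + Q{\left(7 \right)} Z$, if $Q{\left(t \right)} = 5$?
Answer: $- \frac{20633}{159} \approx -129.77$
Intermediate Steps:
$Z = - \frac{88}{159}$ ($Z = \frac{\left(-7 + 8 \cdot 8\right) + 31}{-176 + \left(1 + 16\right)} = \frac{\left(-7 + 64\right) + 31}{-176 + 17} = \frac{57 + 31}{-159} = 88 \left(- \frac{1}{159}\right) = - \frac{88}{159} \approx -0.55346$)
$-127 + Q{\left(7 \right)} Z = -127 + 5 \left(- \frac{88}{159}\right) = -127 - \frac{440}{159} = - \frac{20633}{159}$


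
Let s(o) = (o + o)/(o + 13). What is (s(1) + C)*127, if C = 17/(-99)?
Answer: -2540/693 ≈ -3.6652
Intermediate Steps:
s(o) = 2*o/(13 + o) (s(o) = (2*o)/(13 + o) = 2*o/(13 + o))
C = -17/99 (C = 17*(-1/99) = -17/99 ≈ -0.17172)
(s(1) + C)*127 = (2*1/(13 + 1) - 17/99)*127 = (2*1/14 - 17/99)*127 = (2*1*(1/14) - 17/99)*127 = (⅐ - 17/99)*127 = -20/693*127 = -2540/693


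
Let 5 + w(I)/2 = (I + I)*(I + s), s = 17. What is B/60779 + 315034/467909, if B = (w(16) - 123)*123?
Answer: 133044456539/28439041111 ≈ 4.6782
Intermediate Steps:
w(I) = -10 + 4*I*(17 + I) (w(I) = -10 + 2*((I + I)*(I + 17)) = -10 + 2*((2*I)*(17 + I)) = -10 + 2*(2*I*(17 + I)) = -10 + 4*I*(17 + I))
B = 243417 (B = ((-10 + 4*16² + 68*16) - 123)*123 = ((-10 + 4*256 + 1088) - 123)*123 = ((-10 + 1024 + 1088) - 123)*123 = (2102 - 123)*123 = 1979*123 = 243417)
B/60779 + 315034/467909 = 243417/60779 + 315034/467909 = 133044456539/28439041111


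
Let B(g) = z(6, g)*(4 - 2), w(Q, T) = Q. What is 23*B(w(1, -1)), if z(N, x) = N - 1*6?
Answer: 0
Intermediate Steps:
z(N, x) = -6 + N (z(N, x) = N - 6 = -6 + N)
B(g) = 0 (B(g) = (-6 + 6)*(4 - 2) = 0*2 = 0)
23*B(w(1, -1)) = 23*0 = 0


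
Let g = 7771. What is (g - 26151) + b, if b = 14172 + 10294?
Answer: 6086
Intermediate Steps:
b = 24466
(g - 26151) + b = (7771 - 26151) + 24466 = -18380 + 24466 = 6086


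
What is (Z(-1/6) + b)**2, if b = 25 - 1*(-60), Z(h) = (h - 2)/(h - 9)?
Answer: 21977344/3025 ≈ 7265.2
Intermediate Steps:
Z(h) = (-2 + h)/(-9 + h)
b = 85 (b = 25 + 60 = 85)
(Z(-1/6) + b)**2 = ((-2 - 1/6)/(-9 - 1/6) + 85)**2 = (-13/6/(-55/6) + 85)**2 = (-6/55*(-13/6) + 85)**2 = (13/55 + 85)**2 = (4688/55)**2 = 21977344/3025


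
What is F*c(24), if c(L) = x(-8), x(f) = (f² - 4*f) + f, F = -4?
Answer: -352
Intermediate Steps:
x(f) = f² - 3*f
c(L) = 88 (c(L) = -8*(-3 - 8) = -8*(-11) = 88)
F*c(24) = -4*88 = -352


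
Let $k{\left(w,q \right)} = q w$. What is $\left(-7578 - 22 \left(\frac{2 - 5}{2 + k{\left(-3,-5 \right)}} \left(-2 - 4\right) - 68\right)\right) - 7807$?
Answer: $- \frac{236509}{17} \approx -13912.0$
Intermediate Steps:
$\left(-7578 - 22 \left(\frac{2 - 5}{2 + k{\left(-3,-5 \right)}} \left(-2 - 4\right) - 68\right)\right) - 7807 = \left(-7578 - 22 \left(\frac{2 - 5}{2 - -15} \left(-2 - 4\right) - 68\right)\right) - 7807 = \left(-7578 - 22 \left(- \frac{3}{2 + 15} \left(-6\right) - 68\right)\right) - 7807 = \left(-7578 - 22 \left(- \frac{3}{17} \left(-6\right) - 68\right)\right) - 7807 = \left(-7578 - 22 \left(\left(-3\right) \frac{1}{17} \left(-6\right) - 68\right)\right) - 7807 = \left(-7578 - 22 \left(\left(- \frac{3}{17}\right) \left(-6\right) - 68\right)\right) - 7807 = \left(-7578 - 22 \left(\frac{18}{17} - 68\right)\right) - 7807 = \left(-7578 - - \frac{25036}{17}\right) - 7807 = \left(-7578 + \frac{25036}{17}\right) - 7807 = - \frac{103790}{17} - 7807 = - \frac{236509}{17}$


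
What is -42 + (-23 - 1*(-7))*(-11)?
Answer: 134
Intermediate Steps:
-42 + (-23 - 1*(-7))*(-11) = -42 + (-23 + 7)*(-11) = -42 - 16*(-11) = -42 + 176 = 134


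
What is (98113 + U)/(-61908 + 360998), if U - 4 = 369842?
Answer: 467959/299090 ≈ 1.5646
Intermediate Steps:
U = 369846 (U = 4 + 369842 = 369846)
(98113 + U)/(-61908 + 360998) = (98113 + 369846)/(-61908 + 360998) = 467959/299090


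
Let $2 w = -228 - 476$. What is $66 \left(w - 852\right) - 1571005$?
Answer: $-1650469$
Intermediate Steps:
$w = -352$ ($w = \frac{-228 - 476}{2} = \frac{1}{2} \left(-704\right) = -352$)
$66 \left(w - 852\right) - 1571005 = 66 \left(-352 - 852\right) - 1571005 = 66 \left(-1204\right) - 1571005 = -79464 - 1571005 = -1650469$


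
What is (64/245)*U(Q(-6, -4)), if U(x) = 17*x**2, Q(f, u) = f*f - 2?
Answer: 1257728/245 ≈ 5133.6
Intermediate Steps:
Q(f, u) = -2 + f**2 (Q(f, u) = f**2 - 2 = -2 + f**2)
(64/245)*U(Q(-6, -4)) = (64/245)*(17*(-2 + (-6)**2)**2) = (64*(1/245))*(17*(-2 + 36)**2) = 64*(17*34**2)/245 = 64*(17*1156)/245 = (64/245)*19652 = 1257728/245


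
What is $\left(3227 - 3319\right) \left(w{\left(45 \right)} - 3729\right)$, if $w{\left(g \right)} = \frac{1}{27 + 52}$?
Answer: $\frac{27102280}{79} \approx 3.4307 \cdot 10^{5}$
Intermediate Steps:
$w{\left(g \right)} = \frac{1}{79}$
$\left(3227 - 3319\right) \left(w{\left(45 \right)} - 3729\right) = \left(3227 - 3319\right) \left(\frac{1}{79} - 3729\right) = \left(-92\right) \left(- \frac{294590}{79}\right) = \frac{27102280}{79}$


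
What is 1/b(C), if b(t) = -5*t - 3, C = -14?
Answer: 1/67 ≈ 0.014925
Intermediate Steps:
b(t) = -3 - 5*t
1/b(C) = 1/(-3 - 5*(-14)) = 1/(-3 + 70) = 1/67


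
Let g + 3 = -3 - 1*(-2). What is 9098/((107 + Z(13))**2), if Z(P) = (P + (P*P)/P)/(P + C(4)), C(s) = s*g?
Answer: 81882/87025 ≈ 0.94090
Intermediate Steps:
g = -4 (g = -3 + (-3 - 1*(-2)) = -3 + (-3 + 2) = -3 - 1 = -4)
C(s) = -4*s (C(s) = s*(-4) = -4*s)
Z(P) = 2*P/(-16 + P) (Z(P) = (P + (P*P)/P)/(P - 4*4) = (P + P**2/P)/(P - 16) = (P + P)/(-16 + P) = (2*P)/(-16 + P) = 2*P/(-16 + P))
9098/((107 + Z(13))**2) = 9098/((107 + 2*13/(-16 + 13))**2) = 9098/((107 + 2*13/(-3))**2) = 9098/((107 + 2*13*(-1/3))**2) = 9098/((107 - 26/3)**2) = 9098/((295/3)**2) = 9098/(87025/9) = 9098*(9/87025) = 81882/87025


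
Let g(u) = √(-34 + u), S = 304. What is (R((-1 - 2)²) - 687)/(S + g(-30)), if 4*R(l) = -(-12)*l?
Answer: -627/289 + 33*I/578 ≈ -2.1695 + 0.057093*I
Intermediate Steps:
R(l) = 3*l (R(l) = (-(-12)*l)/4 = (12*l)/4 = 3*l)
(R((-1 - 2)²) - 687)/(S + g(-30)) = (3*(-1 - 2)² - 687)/(304 + √(-34 - 30)) = (3*(-3)² - 687)/(304 + √(-64)) = (3*9 - 687)/(304 + 8*I) = (27 - 687)*((304 - 8*I)/92480) = -33*(304 - 8*I)/4624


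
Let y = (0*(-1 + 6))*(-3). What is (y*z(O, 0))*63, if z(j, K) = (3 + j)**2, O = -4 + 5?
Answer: 0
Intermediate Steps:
O = 1
y = 0 (y = (0*5)*(-3) = 0*(-3) = 0)
(y*z(O, 0))*63 = (0*(3 + 1)**2)*63 = (0*4**2)*63 = (0*16)*63 = 0*63 = 0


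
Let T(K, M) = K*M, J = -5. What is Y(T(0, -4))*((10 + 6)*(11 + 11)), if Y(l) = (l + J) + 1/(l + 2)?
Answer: -1584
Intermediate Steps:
Y(l) = -5 + l + 1/(2 + l) (Y(l) = (l - 5) + 1/(l + 2) = (-5 + l) + 1/(2 + l) = -5 + l + 1/(2 + l))
Y(T(0, -4))*((10 + 6)*(11 + 11)) = ((-9 + (0*(-4))**2 - 0*(-4))/(2 + 0*(-4)))*((10 + 6)*(11 + 11)) = ((-9 + 0**2 - 3*0)/(2 + 0))*(16*22) = ((-9 + 0 + 0)/2)*352 = ((1/2)*(-9))*352 = -9/2*352 = -1584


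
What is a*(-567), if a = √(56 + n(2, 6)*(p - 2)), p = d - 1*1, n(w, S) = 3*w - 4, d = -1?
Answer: -2268*√3 ≈ -3928.3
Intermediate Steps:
n(w, S) = -4 + 3*w
p = -2 (p = -1 - 1*1 = -1 - 1 = -2)
a = 4*√3 (a = √(56 + (-4 + 3*2)*(-2 - 2)) = √(56 + (-4 + 6)*(-4)) = √(56 + 2*(-4)) = √(56 - 8) = √48 = 4*√3 ≈ 6.9282)
a*(-567) = (4*√3)*(-567) = -2268*√3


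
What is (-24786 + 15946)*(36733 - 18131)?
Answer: -164441680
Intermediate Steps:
(-24786 + 15946)*(36733 - 18131) = -8840*18602 = -164441680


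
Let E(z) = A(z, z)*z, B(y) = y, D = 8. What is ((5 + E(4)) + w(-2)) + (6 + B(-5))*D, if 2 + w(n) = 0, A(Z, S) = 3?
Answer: 23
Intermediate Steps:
E(z) = 3*z
w(n) = -2 (w(n) = -2 + 0 = -2)
((5 + E(4)) + w(-2)) + (6 + B(-5))*D = ((5 + 3*4) - 2) + (6 - 5)*8 = ((5 + 12) - 2) + 1*8 = (17 - 2) + 8 = 15 + 8 = 23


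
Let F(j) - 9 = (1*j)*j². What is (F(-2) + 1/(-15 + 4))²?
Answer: 100/121 ≈ 0.82645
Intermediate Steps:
F(j) = 9 + j³ (F(j) = 9 + (1*j)*j² = 9 + j*j² = 9 + j³)
(F(-2) + 1/(-15 + 4))² = ((9 + (-2)³) + 1/(-15 + 4))² = ((9 - 8) + 1/(-11))² = (1 - 1/11)² = (10/11)² = 100/121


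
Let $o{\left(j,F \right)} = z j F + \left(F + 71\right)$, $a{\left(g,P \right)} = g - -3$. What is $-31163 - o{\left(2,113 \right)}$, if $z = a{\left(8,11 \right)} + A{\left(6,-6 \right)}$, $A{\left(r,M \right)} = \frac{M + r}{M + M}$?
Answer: $-33833$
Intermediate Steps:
$a{\left(g,P \right)} = 3 + g$ ($a{\left(g,P \right)} = g + 3 = 3 + g$)
$A{\left(r,M \right)} = \frac{M + r}{2 M}$
$z = 11$ ($z = \left(3 + 8\right) + \frac{-6 + 6}{2 \left(-6\right)} = 11 + \frac{1}{2} \left(- \frac{1}{6}\right) 0 = 11 + 0 = 11$)
$o{\left(j,F \right)} = 71 + F + 11 F j$ ($o{\left(j,F \right)} = 11 j F + \left(F + 71\right) = 11 F j + \left(71 + F\right) = 71 + F + 11 F j$)
$-31163 - o{\left(2,113 \right)} = -31163 - \left(71 + 113 + 11 \cdot 113 \cdot 2\right) = -31163 - \left(71 + 113 + 2486\right) = -31163 - 2670 = -33833$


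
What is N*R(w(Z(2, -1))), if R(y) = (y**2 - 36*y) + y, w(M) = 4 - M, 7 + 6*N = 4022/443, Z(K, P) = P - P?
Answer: -19034/443 ≈ -42.966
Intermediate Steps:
Z(K, P) = 0
N = 307/886 (N = -7/6 + (4022/443)/6 = -7/6 + (4022*(1/443))/6 = -7/6 + (1/6)*(4022/443) = -7/6 + 2011/1329 = 307/886 ≈ 0.34650)
R(y) = y**2 - 35*y
N*R(w(Z(2, -1))) = 307*((4 - 1*0)*(-35 + (4 - 1*0)))/886 = 307*((4 + 0)*(-35 + (4 + 0)))/886 = 307*(4*(-35 + 4))/886 = 307*(4*(-31))/886 = (307/886)*(-124) = -19034/443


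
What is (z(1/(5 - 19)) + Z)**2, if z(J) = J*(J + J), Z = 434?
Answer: 1809056089/9604 ≈ 1.8836e+5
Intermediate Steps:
z(J) = 2*J**2 (z(J) = J*(2*J) = 2*J**2)
(z(1/(5 - 19)) + Z)**2 = (2*(1/(5 - 19))**2 + 434)**2 = (2*(1/(-14))**2 + 434)**2 = (2*(-1/14)**2 + 434)**2 = (2*(1/196) + 434)**2 = (1/98 + 434)**2 = (42533/98)**2 = 1809056089/9604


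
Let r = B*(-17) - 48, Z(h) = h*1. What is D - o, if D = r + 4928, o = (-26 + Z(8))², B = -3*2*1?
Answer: 4658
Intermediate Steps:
Z(h) = h
B = -6 (B = -6*1 = -6)
o = 324 (o = (-26 + 8)² = (-18)² = 324)
r = 54 (r = -6*(-17) - 48 = 102 - 48 = 54)
D = 4982 (D = 54 + 4928 = 4982)
D - o = 4982 - 1*324 = 4982 - 324 = 4658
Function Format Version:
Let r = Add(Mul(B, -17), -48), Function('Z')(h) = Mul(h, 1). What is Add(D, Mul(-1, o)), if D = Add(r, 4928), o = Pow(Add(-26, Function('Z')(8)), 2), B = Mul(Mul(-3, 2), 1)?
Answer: 4658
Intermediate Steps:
Function('Z')(h) = h
B = -6 (B = Mul(-6, 1) = -6)
o = 324 (o = Pow(Add(-26, 8), 2) = Pow(-18, 2) = 324)
r = 54 (r = Add(Mul(-6, -17), -48) = Add(102, -48) = 54)
D = 4982 (D = Add(54, 4928) = 4982)
Add(D, Mul(-1, o)) = Add(4982, Mul(-1, 324)) = Add(4982, -324) = 4658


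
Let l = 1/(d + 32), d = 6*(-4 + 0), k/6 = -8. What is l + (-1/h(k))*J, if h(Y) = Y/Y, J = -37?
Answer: 297/8 ≈ 37.125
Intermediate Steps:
k = -48 (k = 6*(-8) = -48)
h(Y) = 1
d = -24 (d = 6*(-4) = -24)
l = ⅛ (l = 1/(-24 + 32) = 1/8 = ⅛ ≈ 0.12500)
l + (-1/h(k))*J = ⅛ - 1/1*(-37) = ⅛ - 1*1*(-37) = ⅛ - 1*(-37) = ⅛ + 37 = 297/8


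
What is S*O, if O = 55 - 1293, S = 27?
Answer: -33426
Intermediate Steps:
O = -1238
S*O = 27*(-1238) = -33426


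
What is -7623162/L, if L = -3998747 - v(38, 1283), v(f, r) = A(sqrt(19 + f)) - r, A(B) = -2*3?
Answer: 423509/222081 ≈ 1.9070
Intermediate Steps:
A(B) = -6
v(f, r) = -6 - r
L = -3997458 (L = -3998747 - (-6 - 1*1283) = -3998747 - (-6 - 1283) = -3998747 - 1*(-1289) = -3998747 + 1289 = -3997458)
-7623162/L = -7623162/(-3997458) = -7623162*(-1/3997458) = 423509/222081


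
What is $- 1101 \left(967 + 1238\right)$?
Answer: $-2427705$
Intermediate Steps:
$- 1101 \left(967 + 1238\right) = \left(-1101\right) 2205 = -2427705$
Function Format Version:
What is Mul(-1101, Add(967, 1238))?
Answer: -2427705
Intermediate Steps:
Mul(-1101, Add(967, 1238)) = Mul(-1101, 2205) = -2427705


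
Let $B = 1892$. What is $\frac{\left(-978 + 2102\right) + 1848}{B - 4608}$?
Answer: $- \frac{743}{679} \approx -1.0943$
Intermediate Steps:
$\frac{\left(-978 + 2102\right) + 1848}{B - 4608} = \frac{\left(-978 + 2102\right) + 1848}{1892 - 4608} = \frac{1124 + 1848}{-2716} = 2972 \left(- \frac{1}{2716}\right) = - \frac{743}{679}$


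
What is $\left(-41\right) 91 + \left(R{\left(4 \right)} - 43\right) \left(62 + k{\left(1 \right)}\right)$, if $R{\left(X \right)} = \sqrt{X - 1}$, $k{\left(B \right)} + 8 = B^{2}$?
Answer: $-6096 + 55 \sqrt{3} \approx -6000.7$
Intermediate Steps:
$k{\left(B \right)} = -8 + B^{2}$
$R{\left(X \right)} = \sqrt{-1 + X}$
$\left(-41\right) 91 + \left(R{\left(4 \right)} - 43\right) \left(62 + k{\left(1 \right)}\right) = \left(-41\right) 91 + \left(\sqrt{-1 + 4} - 43\right) \left(62 - \left(8 - 1^{2}\right)\right) = -3731 + \left(\sqrt{3} - 43\right) \left(62 + \left(-8 + 1\right)\right) = -3731 + \left(-43 + \sqrt{3}\right) \left(62 - 7\right) = -3731 + \left(-43 + \sqrt{3}\right) 55 = -3731 - \left(2365 - 55 \sqrt{3}\right) = -6096 + 55 \sqrt{3}$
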